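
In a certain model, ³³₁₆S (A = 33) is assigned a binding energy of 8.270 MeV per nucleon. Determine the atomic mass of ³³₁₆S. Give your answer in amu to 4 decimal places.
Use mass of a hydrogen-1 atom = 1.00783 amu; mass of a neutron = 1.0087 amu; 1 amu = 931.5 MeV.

Total binding energy = 33 × 8.270 = 272.910 MeV
Mass defect = 272.910 MeV / (931.5 MeV/amu) = 0.292979 amu
Constituent mass = 16(1.00783) + 17(1.0087) = 33.27318 amu
Atomic mass = 33.27318 − 0.292979 = 32.980201 amu ≈ 32.9802 amu (to 4 decimal places)

32.9802 amu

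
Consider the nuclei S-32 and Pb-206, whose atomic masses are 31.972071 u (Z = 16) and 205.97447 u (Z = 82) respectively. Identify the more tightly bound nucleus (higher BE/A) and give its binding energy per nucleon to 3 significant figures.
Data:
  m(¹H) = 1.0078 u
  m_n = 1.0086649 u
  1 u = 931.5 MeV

S-32: Σm = 16(1.0078) + 16(1.0086649) = 32.2634384 u; Δm = 0.2913674 u; E_B = 271.41 MeV; E_B/A = 8.482 MeV
Pb-206: Σm = 82(1.0078) + 124(1.0086649) = 207.7140476 u; Δm = 1.7395776 u; E_B = 1620.4 MeV; E_B/A = 7.866 MeV
S-32 has the higher binding energy per nucleon, so it is the more tightly bound nucleus.

S-32; 8.48 MeV/nucleon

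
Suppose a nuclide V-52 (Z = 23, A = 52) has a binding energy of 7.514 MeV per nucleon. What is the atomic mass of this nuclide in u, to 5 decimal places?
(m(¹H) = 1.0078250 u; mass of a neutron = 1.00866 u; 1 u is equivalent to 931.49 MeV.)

Total binding energy = 52 × 7.514 = 390.728 MeV
Mass defect = 390.728 MeV / (931.49 MeV/u) = 0.4194656 u
Constituent mass = 23(1.0078250) + 29(1.00866) = 52.4311150 u
Atomic mass = 52.4311150 − 0.4194656 = 52.0116494 u ≈ 52.01165 u (to 5 decimal places)

52.01165 u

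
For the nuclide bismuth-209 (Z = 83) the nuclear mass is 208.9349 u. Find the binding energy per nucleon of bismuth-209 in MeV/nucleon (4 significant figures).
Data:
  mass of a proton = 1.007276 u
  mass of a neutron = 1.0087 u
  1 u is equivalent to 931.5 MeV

Mass of separated nucleons = 83(1.007276) + 126(1.0087) = 83.603908 + 127.0962 = 210.700108 u
Δm = 210.700108 − 208.9349 = 1.765208 u
E_B = 1.765208 × 931.5 = 1644.29 MeV
Per nucleon: 1644.29 / 209 = 7.867 MeV

7.867 MeV/nucleon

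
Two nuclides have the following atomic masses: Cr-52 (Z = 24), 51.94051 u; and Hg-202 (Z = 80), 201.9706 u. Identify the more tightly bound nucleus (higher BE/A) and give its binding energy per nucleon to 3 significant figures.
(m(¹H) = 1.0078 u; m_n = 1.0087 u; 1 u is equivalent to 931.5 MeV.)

Cr-52: Σm = 24(1.0078) + 28(1.0087) = 52.4308 u; Δm = 0.49029 u; E_B = 456.71 MeV; E_B/A = 8.783 MeV
Hg-202: Σm = 80(1.0078) + 122(1.0087) = 203.6854 u; Δm = 1.7148 u; E_B = 1597.34 MeV; E_B/A = 7.908 MeV
Cr-52 has the higher binding energy per nucleon, so it is the more tightly bound nucleus.

Cr-52; 8.78 MeV/nucleon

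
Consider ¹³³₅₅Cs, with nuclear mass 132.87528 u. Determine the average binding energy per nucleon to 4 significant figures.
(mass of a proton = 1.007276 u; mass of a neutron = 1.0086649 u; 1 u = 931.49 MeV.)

8.410 MeV/nucleon

The nucleus contains 55 protons and 133 − 55 = 78 neutrons.
Mass of separated nucleons = 55(1.007276) + 78(1.0086649) = 55.400180 + 78.6758622 = 134.0760422 u
Mass defect Δm = 134.0760422 − 132.87528 = 1.2007622 u
Converting to energy: 1.2007622 u × 931.49 MeV/u = 1118.50 MeV
Per nucleon: 1118.50 / 133 = 8.410 MeV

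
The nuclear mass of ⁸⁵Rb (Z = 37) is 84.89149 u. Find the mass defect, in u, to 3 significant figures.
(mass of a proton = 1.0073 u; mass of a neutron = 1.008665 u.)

0.795 u

Total constituent mass: 37 × 1.0073 + 48 × 1.008665 = 85.686020 u
The mass defect is 85.686020 − 84.89149 = 0.794530 u.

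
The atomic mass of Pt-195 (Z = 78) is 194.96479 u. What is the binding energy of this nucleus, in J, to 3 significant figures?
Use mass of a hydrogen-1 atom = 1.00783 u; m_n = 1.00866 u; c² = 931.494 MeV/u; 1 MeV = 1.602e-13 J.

2.48e-10 J

The nucleus contains 78 protons and 195 − 78 = 117 neutrons.
Total constituent mass: 78 × 1.00783 + 117 × 1.00866 = 196.62396 u
Δm = 196.62396 − 194.96479 = 1.65917 u
Binding energy = Δm·c² = 1.65917 × 931.494 MeV/u = 1545.51 MeV
In joules: 1545.51 MeV × 1.602e-13 J/MeV = 2.4759e-10 J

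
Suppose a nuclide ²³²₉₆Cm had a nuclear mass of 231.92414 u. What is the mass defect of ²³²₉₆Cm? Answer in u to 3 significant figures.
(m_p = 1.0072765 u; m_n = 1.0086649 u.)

The nucleus contains 96 protons and 232 − 96 = 136 neutrons.
Mass of separated nucleons = 96(1.0072765) + 136(1.0086649) = 96.6985440 + 137.1784264 = 233.8769704 u
Mass defect Δm = 233.8769704 − 231.92414 = 1.9528304 u

1.95 u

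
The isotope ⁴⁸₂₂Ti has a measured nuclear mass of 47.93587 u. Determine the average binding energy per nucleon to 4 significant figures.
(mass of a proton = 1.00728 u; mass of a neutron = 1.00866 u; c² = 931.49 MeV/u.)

The nucleus contains 22 protons and 48 − 22 = 26 neutrons.
Mass of separated nucleons = 22(1.00728) + 26(1.00866) = 22.16016 + 26.22516 = 48.38532 u
The mass defect is 48.38532 − 47.93587 = 0.44945 u.
E_B = 0.44945 × 931.49 = 418.658 MeV
Per nucleon: 418.658 / 48 = 8.722 MeV

8.722 MeV/nucleon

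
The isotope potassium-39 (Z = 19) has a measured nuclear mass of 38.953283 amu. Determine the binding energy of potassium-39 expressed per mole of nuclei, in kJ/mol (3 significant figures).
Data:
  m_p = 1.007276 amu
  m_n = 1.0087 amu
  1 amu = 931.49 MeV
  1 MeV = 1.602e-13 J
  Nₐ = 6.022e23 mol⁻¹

3.23e+10 kJ/mol

With 19 protons and 20 neutrons (A = 39):
Mass of separated nucleons = 19(1.007276) + 20(1.0087) = 19.138244 + 20.1740 = 39.312244 amu
Mass defect Δm = 39.312244 − 38.953283 = 0.358961 amu
Converting to energy: 0.358961 amu × 931.49 MeV/amu = 334.369 MeV
Per nucleus in joules: 334.369 MeV × 1.602e-13 J/MeV = 5.3566e-11 J
Per mole: 5.3566e-11 J × 6.022e23 mol⁻¹ = 3.2257e+13 J/mol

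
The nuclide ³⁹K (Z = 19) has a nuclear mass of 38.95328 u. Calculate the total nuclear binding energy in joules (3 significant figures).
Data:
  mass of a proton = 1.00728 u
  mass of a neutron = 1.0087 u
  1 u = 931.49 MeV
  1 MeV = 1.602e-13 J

5.36e-11 J

Mass of separated nucleons = 19(1.00728) + 20(1.0087) = 19.13832 + 20.1740 = 39.31232 u
The mass defect is 39.31232 − 38.95328 = 0.35904 u.
Binding energy = Δm·c² = 0.35904 × 931.49 MeV/u = 334.442 MeV
In joules: 334.442 MeV × 1.602e-13 J/MeV = 5.3578e-11 J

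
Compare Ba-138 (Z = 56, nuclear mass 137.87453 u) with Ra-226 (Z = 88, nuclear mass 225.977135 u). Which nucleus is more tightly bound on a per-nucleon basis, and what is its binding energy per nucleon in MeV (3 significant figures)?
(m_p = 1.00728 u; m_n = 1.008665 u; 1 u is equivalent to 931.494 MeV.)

Ba-138: Σm = 56(1.00728) + 82(1.008665) = 139.118210 u; Δm = 1.243680 u; E_B = 1158.48 MeV; E_B/A = 8.3948 MeV
Ra-226: Σm = 88(1.00728) + 138(1.008665) = 227.836410 u; Δm = 1.859275 u; E_B = 1731.9 MeV; E_B/A = 7.663 MeV
Ba-138 has the higher binding energy per nucleon, so it is the more tightly bound nucleus.

Ba-138; 8.39 MeV/nucleon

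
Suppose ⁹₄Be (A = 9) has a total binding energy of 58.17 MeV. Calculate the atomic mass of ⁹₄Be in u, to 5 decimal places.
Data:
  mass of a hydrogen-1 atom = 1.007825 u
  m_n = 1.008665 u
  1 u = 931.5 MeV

9.01218 u

Mass defect = 58.17 MeV / (931.5 MeV/u) = 0.0624477 u
Constituent mass = 4(1.007825) + 5(1.008665) = 9.074625 u
Atomic mass = 9.074625 − 0.0624477 = 9.0121773 u ≈ 9.01218 u (to 5 decimal places)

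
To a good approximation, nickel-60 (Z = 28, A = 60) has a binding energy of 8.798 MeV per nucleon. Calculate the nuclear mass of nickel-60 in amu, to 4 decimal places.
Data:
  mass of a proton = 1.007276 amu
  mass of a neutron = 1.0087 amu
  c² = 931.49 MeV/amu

Total binding energy = 60 × 8.798 = 527.880 MeV
Mass defect = 527.880 MeV / (931.49 MeV/amu) = 0.566705 amu
Constituent mass = 28(1.007276) + 32(1.0087) = 60.482128 amu
Nuclear mass = 60.482128 − 0.566705 = 59.915423 amu ≈ 59.9154 amu (to 4 decimal places)

59.9154 amu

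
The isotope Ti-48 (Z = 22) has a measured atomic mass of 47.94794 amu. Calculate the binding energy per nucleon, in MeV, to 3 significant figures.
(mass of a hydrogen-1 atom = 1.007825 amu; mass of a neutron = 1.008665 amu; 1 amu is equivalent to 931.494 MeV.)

8.72 MeV/nucleon

Total constituent mass: 22 × 1.007825 + 26 × 1.008665 = 48.397440 amu
The mass defect is 48.397440 − 47.94794 = 0.449500 amu.
Converting to energy: 0.449500 amu × 931.494 MeV/amu = 418.707 MeV
Per nucleon: 418.707 / 48 = 8.723 MeV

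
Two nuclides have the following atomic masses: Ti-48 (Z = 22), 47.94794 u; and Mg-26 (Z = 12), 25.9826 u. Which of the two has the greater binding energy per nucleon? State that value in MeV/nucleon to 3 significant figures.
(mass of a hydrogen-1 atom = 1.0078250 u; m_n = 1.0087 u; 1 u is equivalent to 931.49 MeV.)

Ti-48; 8.74 MeV/nucleon

Ti-48: Σm = 22(1.0078250) + 26(1.0087) = 48.3983500 u; Δm = 0.4504100 u; E_B = 419.55 MeV; E_B/A = 8.741 MeV
Mg-26: Σm = 12(1.0078250) + 14(1.0087) = 26.2157000 u; Δm = 0.2331000 u; E_B = 217.13 MeV; E_B/A = 8.351 MeV
Ti-48 has the higher binding energy per nucleon, so it is the more tightly bound nucleus.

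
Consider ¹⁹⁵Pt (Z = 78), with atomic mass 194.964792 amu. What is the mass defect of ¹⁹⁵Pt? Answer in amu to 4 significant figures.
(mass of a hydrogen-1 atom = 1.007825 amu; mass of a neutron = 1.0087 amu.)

With 78 protons and 117 neutrons (A = 195):
Total constituent mass: 78 × 1.007825 + 117 × 1.0087 = 196.628250 amu
Δm = 196.628250 − 194.964792 = 1.663458 amu

1.663 amu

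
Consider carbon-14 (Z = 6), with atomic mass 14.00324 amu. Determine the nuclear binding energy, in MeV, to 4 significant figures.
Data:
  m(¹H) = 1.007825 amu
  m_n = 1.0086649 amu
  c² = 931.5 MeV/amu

With 6 protons and 8 neutrons (A = 14):
Σm = 6·m(¹H) + 8·m_n = 6.046950 + 8.0693192 = 14.1162692 amu
Mass defect Δm = 14.1162692 − 14.00324 = 0.1130292 amu
Binding energy = Δm·c² = 0.1130292 × 931.5 MeV/amu = 105.287 MeV

105.3 MeV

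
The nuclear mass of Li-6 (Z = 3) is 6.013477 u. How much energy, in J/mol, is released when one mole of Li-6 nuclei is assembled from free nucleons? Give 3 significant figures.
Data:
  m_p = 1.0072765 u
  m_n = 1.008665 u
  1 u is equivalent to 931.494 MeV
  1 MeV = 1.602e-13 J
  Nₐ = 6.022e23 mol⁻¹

Σm = 3·m_p + 3·m_n = 3.0218295 + 3.025995 = 6.0478245 u
The mass defect is 6.0478245 − 6.013477 = 0.0343475 u.
Binding energy = Δm·c² = 0.0343475 × 931.494 MeV/u = 31.9945 MeV
Per nucleus in joules: 31.9945 MeV × 1.602e-13 J/MeV = 5.1255e-12 J
Per mole: 5.1255e-12 J × 6.022e23 mol⁻¹ = 3.0866e+12 J/mol

3.09e+12 J/mol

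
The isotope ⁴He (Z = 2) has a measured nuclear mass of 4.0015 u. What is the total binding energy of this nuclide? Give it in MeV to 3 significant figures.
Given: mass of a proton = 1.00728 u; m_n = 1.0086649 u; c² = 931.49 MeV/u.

28.3 MeV

Σm = 2·m_p + 2·m_n = 2.01456 + 2.0173298 = 4.0318898 u
The mass defect is 4.0318898 − 4.0015 = 0.0303898 u.
Converting to energy: 0.0303898 u × 931.49 MeV/u = 28.3078 MeV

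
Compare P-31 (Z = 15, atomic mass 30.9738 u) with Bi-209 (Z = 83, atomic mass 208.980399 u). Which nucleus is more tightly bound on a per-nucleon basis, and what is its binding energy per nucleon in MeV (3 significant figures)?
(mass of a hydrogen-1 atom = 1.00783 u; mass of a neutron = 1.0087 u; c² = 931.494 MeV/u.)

P-31; 8.50 MeV/nucleon

P-31: Σm = 15(1.00783) + 16(1.0087) = 31.25665 u; Δm = 0.28285 u; E_B = 263.47 MeV; E_B/A = 8.499 MeV
Bi-209: Σm = 83(1.00783) + 126(1.0087) = 210.74609 u; Δm = 1.765691 u; E_B = 1644.73 MeV; E_B/A = 7.870 MeV
P-31 has the higher binding energy per nucleon, so it is the more tightly bound nucleus.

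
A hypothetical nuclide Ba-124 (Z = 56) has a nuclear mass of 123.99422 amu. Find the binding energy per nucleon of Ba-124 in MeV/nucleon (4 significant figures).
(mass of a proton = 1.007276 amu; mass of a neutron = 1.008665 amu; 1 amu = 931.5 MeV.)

7.531 MeV/nucleon

Z = 56, so N = A − Z = 124 − 56 = 68.
Mass of separated nucleons = 56(1.007276) + 68(1.008665) = 56.407456 + 68.589220 = 124.996676 amu
The mass defect is 124.996676 − 123.99422 = 1.002456 amu.
E_B = 1.002456 × 931.5 = 933.788 MeV
Dividing by A = 124 gives 7.531 MeV per nucleon.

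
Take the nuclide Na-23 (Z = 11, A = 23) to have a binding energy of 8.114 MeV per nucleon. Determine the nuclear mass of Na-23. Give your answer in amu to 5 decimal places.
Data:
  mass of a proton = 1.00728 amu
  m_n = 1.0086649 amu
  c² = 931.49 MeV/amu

Total binding energy = 23 × 8.114 = 186.622 MeV
Mass defect = 186.622 MeV / (931.49 MeV/amu) = 0.2003478 amu
Constituent mass = 11(1.00728) + 12(1.0086649) = 23.1840588 amu
Nuclear mass = 23.1840588 − 0.2003478 = 22.9837110 amu ≈ 22.98371 amu (to 5 decimal places)

22.98371 amu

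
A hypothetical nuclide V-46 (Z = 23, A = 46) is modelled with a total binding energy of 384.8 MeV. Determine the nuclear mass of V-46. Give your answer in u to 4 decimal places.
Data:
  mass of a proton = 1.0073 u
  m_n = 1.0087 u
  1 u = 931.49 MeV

45.9549 u

Mass defect = 384.8 MeV / (931.49 MeV/u) = 0.413102 u
Constituent mass = 23(1.0073) + 23(1.0087) = 46.3680 u
Nuclear mass = 46.3680 − 0.413102 = 45.954898 u ≈ 45.9549 u (to 4 decimal places)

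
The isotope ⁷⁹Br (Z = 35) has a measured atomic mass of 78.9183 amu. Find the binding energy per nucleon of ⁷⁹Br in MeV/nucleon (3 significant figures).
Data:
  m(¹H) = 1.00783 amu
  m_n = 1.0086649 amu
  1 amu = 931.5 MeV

The nucleus contains 35 protons and 79 − 35 = 44 neutrons.
Mass of separated nucleons = 35(1.00783) + 44(1.0086649) = 35.27405 + 44.3812556 = 79.6553056 amu
Δm = 79.6553056 − 78.9183 = 0.7370056 amu
Converting to energy: 0.7370056 amu × 931.5 MeV/amu = 686.521 MeV
Dividing by A = 79 gives 8.690 MeV per nucleon.

8.69 MeV/nucleon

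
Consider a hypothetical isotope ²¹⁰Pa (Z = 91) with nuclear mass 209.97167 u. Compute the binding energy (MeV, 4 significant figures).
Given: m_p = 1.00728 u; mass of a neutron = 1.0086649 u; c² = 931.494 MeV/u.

The nucleus contains 91 protons and 210 − 91 = 119 neutrons.
Total constituent mass: 91 × 1.00728 + 119 × 1.0086649 = 211.6936031 u
Mass defect Δm = 211.6936031 − 209.97167 = 1.7219331 u
Binding energy = Δm·c² = 1.7219331 × 931.494 MeV/u = 1603.97 MeV

1604 MeV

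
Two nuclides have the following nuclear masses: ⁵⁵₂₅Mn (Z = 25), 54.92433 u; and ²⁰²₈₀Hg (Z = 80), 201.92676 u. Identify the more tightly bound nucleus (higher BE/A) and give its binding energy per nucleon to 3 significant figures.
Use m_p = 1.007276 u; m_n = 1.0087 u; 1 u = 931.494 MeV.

⁵⁵₂₅Mn: Σm = 25(1.007276) + 30(1.0087) = 55.442900 u; Δm = 0.518570 u; E_B = 483.04 MeV; E_B/A = 8.783 MeV
²⁰²₈₀Hg: Σm = 80(1.007276) + 122(1.0087) = 203.643480 u; Δm = 1.716720 u; E_B = 1599.1 MeV; E_B/A = 7.916 MeV
⁵⁵₂₅Mn has the higher binding energy per nucleon, so it is the more tightly bound nucleus.

⁵⁵₂₅Mn; 8.78 MeV/nucleon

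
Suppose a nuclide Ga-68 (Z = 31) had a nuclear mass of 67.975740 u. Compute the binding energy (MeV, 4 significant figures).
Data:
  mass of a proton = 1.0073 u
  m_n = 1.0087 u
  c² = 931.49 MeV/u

533.2 MeV

With 31 protons and 37 neutrons (A = 68):
Total constituent mass: 31 × 1.0073 + 37 × 1.0087 = 68.5482 u
The mass defect is 68.5482 − 67.975740 = 0.572460 u.
Binding energy = Δm·c² = 0.572460 × 931.49 MeV/u = 533.241 MeV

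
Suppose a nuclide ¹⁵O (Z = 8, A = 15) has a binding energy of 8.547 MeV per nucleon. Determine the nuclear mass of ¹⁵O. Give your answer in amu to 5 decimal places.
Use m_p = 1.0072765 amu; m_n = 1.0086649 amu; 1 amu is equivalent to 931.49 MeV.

Total binding energy = 15 × 8.547 = 128.205 MeV
Mass defect = 128.205 MeV / (931.49 MeV/amu) = 0.1376343 amu
Constituent mass = 8(1.0072765) + 7(1.0086649) = 15.1188663 amu
Nuclear mass = 15.1188663 − 0.1376343 = 14.9812320 amu ≈ 14.98123 amu (to 5 decimal places)

14.98123 amu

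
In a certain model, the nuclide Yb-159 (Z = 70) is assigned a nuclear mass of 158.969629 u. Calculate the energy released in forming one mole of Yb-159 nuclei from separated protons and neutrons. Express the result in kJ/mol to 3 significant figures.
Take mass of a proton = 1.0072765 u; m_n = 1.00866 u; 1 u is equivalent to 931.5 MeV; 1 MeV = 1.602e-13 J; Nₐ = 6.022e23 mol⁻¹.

With 70 protons and 89 neutrons (A = 159):
Mass of separated nucleons = 70(1.0072765) + 89(1.00866) = 70.5093550 + 89.77074 = 160.2800950 u
Δm = 160.2800950 − 158.969629 = 1.3104660 u
E_B = 1.3104660 × 931.5 = 1220.70 MeV
Per nucleus in joules: 1220.70 MeV × 1.602e-13 J/MeV = 1.9556e-10 J
Per mole: 1.9556e-10 J × 6.022e23 mol⁻¹ = 1.1777e+14 J/mol

1.18e+11 kJ/mol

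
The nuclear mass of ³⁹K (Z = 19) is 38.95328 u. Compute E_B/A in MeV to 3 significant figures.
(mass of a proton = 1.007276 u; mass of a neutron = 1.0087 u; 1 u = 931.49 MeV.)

8.57 MeV/nucleon

The nucleus contains 19 protons and 39 − 19 = 20 neutrons.
Σm = 19·m_p + 20·m_n = 19.138244 + 20.1740 = 39.312244 u
The mass defect is 39.312244 − 38.95328 = 0.358964 u.
E_B = 0.358964 × 931.49 = 334.371 MeV
BE/A = 334.371 MeV / 39 = 8.574 MeV/nucleon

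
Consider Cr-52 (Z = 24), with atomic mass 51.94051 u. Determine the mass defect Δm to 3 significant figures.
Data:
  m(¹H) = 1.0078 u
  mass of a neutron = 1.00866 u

The nucleus contains 24 protons and 52 − 24 = 28 neutrons.
Total constituent mass: 24 × 1.0078 + 28 × 1.00866 = 52.42968 u
Δm = 52.42968 − 51.94051 = 0.48917 u

0.489 u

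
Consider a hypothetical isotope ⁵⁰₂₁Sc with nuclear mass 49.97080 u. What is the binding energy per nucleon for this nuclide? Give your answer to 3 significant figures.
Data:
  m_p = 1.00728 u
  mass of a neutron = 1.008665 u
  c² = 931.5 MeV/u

Total constituent mass: 21 × 1.00728 + 29 × 1.008665 = 50.404165 u
Δm = 50.404165 − 49.97080 = 0.433365 u
Binding energy = Δm·c² = 0.433365 × 931.5 MeV/u = 403.679 MeV
Per nucleon: 403.679 / 50 = 8.074 MeV

8.07 MeV/nucleon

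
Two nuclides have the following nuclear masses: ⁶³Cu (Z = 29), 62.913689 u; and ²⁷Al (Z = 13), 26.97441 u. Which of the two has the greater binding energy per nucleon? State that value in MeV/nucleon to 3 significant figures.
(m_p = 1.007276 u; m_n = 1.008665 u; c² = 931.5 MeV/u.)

⁶³Cu; 8.75 MeV/nucleon

⁶³Cu: Σm = 29(1.007276) + 34(1.008665) = 63.505614 u; Δm = 0.591925 u; E_B = 551.38 MeV; E_B/A = 8.752 MeV
²⁷Al: Σm = 13(1.007276) + 14(1.008665) = 27.215898 u; Δm = 0.241488 u; E_B = 224.95 MeV; E_B/A = 8.331 MeV
⁶³Cu has the higher binding energy per nucleon, so it is the more tightly bound nucleus.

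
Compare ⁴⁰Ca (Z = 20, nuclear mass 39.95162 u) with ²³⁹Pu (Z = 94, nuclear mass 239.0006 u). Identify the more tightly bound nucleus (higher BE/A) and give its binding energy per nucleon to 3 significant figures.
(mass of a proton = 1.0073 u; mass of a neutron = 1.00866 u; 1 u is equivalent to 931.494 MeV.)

⁴⁰Ca: Σm = 20(1.0073) + 20(1.00866) = 40.31920 u; Δm = 0.36758 u; E_B = 342.40 MeV; E_B/A = 8.560 MeV
²³⁹Pu: Σm = 94(1.0073) + 145(1.00866) = 240.94190 u; Δm = 1.94130 u; E_B = 1808.3 MeV; E_B/A = 7.566 MeV
⁴⁰Ca has the higher binding energy per nucleon, so it is the more tightly bound nucleus.

⁴⁰Ca; 8.56 MeV/nucleon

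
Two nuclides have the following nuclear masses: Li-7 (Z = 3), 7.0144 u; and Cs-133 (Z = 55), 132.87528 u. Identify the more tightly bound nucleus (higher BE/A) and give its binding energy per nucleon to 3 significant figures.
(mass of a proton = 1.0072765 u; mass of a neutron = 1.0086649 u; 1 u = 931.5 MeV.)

Cs-133; 8.41 MeV/nucleon

Li-7: Σm = 3(1.0072765) + 4(1.0086649) = 7.0564891 u; Δm = 0.0420891 u; E_B = 39.206 MeV; E_B/A = 5.601 MeV
Cs-133: Σm = 55(1.0072765) + 78(1.0086649) = 134.0760697 u; Δm = 1.2007897 u; E_B = 1118.5 MeV; E_B/A = 8.410 MeV
Cs-133 has the higher binding energy per nucleon, so it is the more tightly bound nucleus.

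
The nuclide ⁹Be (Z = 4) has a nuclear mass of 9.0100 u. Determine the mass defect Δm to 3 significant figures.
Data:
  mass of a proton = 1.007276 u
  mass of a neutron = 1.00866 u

0.0624 u

The nucleus contains 4 protons and 9 − 4 = 5 neutrons.
Mass of separated nucleons = 4(1.007276) + 5(1.00866) = 4.029104 + 5.04330 = 9.072404 u
Mass defect Δm = 9.072404 − 9.0100 = 0.062404 u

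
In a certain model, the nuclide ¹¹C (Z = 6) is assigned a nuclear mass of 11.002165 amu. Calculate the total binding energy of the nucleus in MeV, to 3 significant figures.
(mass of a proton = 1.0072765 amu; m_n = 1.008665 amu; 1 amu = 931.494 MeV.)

Σm = 6·m_p + 5·m_n = 6.0436590 + 5.043325 = 11.0869840 amu
The mass defect is 11.0869840 − 11.002165 = 0.0848190 amu.
Converting to energy: 0.0848190 amu × 931.494 MeV/amu = 79.0084 MeV

79.0 MeV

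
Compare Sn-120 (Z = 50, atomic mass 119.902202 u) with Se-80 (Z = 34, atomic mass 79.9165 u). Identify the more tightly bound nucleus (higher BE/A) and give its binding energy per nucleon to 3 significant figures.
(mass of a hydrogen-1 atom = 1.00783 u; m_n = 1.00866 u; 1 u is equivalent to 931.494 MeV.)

Sn-120: Σm = 50(1.00783) + 70(1.00866) = 120.99770 u; Δm = 1.095498 u; E_B = 1020.45 MeV; E_B/A = 8.504 MeV
Se-80: Σm = 34(1.00783) + 46(1.00866) = 80.66458 u; Δm = 0.74808 u; E_B = 696.83 MeV; E_B/A = 8.710 MeV
Se-80 has the higher binding energy per nucleon, so it is the more tightly bound nucleus.

Se-80; 8.71 MeV/nucleon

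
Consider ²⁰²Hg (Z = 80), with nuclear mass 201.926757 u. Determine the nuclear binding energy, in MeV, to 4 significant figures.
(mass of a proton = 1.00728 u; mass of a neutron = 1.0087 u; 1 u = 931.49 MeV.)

Mass of separated nucleons = 80(1.00728) + 122(1.0087) = 80.58240 + 123.0614 = 203.64380 u
Δm = 203.64380 − 201.926757 = 1.717043 u
E_B = 1.717043 × 931.49 = 1599.41 MeV

1599 MeV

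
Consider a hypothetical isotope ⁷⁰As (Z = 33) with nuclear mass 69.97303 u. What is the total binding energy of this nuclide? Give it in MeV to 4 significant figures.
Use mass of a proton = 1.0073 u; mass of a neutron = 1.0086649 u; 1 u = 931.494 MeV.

Z = 33, so N = A − Z = 70 − 33 = 37.
Mass of separated nucleons = 33(1.0073) + 37(1.0086649) = 33.2409 + 37.3206013 = 70.5615013 u
The mass defect is 70.5615013 − 69.97303 = 0.5884713 u.
E_B = 0.5884713 × 931.494 = 548.157 MeV

548.2 MeV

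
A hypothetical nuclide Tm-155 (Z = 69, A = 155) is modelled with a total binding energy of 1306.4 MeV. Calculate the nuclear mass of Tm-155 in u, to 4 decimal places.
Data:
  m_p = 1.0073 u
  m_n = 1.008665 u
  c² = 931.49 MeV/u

154.8464 u

Mass defect = 1306.4 MeV / (931.49 MeV/u) = 1.402484 u
Constituent mass = 69(1.0073) + 86(1.008665) = 156.248890 u
Nuclear mass = 156.248890 − 1.402484 = 154.846406 u ≈ 154.8464 u (to 4 decimal places)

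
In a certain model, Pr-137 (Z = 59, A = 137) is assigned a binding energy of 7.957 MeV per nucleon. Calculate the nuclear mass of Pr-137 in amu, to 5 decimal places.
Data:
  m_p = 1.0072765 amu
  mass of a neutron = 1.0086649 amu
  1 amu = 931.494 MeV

136.93490 amu

Total binding energy = 137 × 7.957 = 1090.109 MeV
Mass defect = 1090.109 MeV / (931.494 MeV/amu) = 1.1702802 amu
Constituent mass = 59(1.0072765) + 78(1.0086649) = 138.1051757 amu
Nuclear mass = 138.1051757 − 1.1702802 = 136.9348955 amu ≈ 136.93490 amu (to 5 decimal places)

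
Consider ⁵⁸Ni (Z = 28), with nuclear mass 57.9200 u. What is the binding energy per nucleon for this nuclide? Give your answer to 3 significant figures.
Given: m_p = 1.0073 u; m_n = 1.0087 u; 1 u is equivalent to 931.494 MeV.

Total constituent mass: 28 × 1.0073 + 30 × 1.0087 = 58.4654 u
Mass defect Δm = 58.4654 − 57.9200 = 0.5454 u
Binding energy = Δm·c² = 0.5454 × 931.494 MeV/u = 508.037 MeV
Per nucleon: 508.037 / 58 = 8.759 MeV

8.76 MeV/nucleon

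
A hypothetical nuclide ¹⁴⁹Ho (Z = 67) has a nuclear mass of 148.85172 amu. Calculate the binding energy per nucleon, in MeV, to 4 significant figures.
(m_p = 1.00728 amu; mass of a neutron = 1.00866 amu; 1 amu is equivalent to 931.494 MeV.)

With 67 protons and 82 neutrons (A = 149):
Total constituent mass: 67 × 1.00728 + 82 × 1.00866 = 150.19788 amu
The mass defect is 150.19788 − 148.85172 = 1.34616 amu.
E_B = 1.34616 × 931.494 = 1253.94 MeV
Per nucleon: 1253.94 / 149 = 8.416 MeV

8.416 MeV/nucleon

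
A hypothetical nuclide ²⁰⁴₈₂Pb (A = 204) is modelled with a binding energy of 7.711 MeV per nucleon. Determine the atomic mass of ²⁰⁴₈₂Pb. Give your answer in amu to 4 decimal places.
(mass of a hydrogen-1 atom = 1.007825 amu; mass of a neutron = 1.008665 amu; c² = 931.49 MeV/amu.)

Total binding energy = 204 × 7.711 = 1573.044 MeV
Mass defect = 1573.044 MeV / (931.49 MeV/amu) = 1.688740 amu
Constituent mass = 82(1.007825) + 122(1.008665) = 205.698780 amu
Atomic mass = 205.698780 − 1.688740 = 204.010040 amu ≈ 204.0100 amu (to 4 decimal places)

204.0100 amu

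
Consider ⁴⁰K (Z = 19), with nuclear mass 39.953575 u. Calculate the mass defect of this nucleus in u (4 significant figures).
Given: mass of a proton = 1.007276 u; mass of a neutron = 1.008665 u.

Mass of separated nucleons = 19(1.007276) + 21(1.008665) = 19.138244 + 21.181965 = 40.320209 u
Mass defect Δm = 40.320209 − 39.953575 = 0.366634 u

0.3666 u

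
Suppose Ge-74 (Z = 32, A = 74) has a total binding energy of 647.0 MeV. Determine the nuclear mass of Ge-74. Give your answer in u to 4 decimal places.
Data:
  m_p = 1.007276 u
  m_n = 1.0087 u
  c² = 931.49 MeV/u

73.9036 u

Mass defect = 647.0 MeV / (931.49 MeV/u) = 0.694586 u
Constituent mass = 32(1.007276) + 42(1.0087) = 74.598232 u
Nuclear mass = 74.598232 − 0.694586 = 73.903646 u ≈ 73.9036 u (to 4 decimal places)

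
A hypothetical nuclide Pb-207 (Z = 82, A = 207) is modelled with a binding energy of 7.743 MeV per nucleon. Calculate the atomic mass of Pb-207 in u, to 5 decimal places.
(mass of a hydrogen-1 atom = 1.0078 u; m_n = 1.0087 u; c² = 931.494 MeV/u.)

Total binding energy = 207 × 7.743 = 1602.801 MeV
Mass defect = 1602.801 MeV / (931.494 MeV/u) = 1.7206777 u
Constituent mass = 82(1.0078) + 125(1.0087) = 208.7271 u
Atomic mass = 208.7271 − 1.7206777 = 207.0064223 u ≈ 207.00642 u (to 5 decimal places)

207.00642 u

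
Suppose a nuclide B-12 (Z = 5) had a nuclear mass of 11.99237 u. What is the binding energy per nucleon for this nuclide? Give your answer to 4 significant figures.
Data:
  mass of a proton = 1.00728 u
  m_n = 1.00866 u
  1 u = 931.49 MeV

Z = 5, so N = A − Z = 12 − 5 = 7.
Σm = 5·m_p + 7·m_n = 5.03640 + 7.06062 = 12.09702 u
Mass defect Δm = 12.09702 − 11.99237 = 0.10465 u
Binding energy = Δm·c² = 0.10465 × 931.49 MeV/u = 97.4804 MeV
Per nucleon: 97.4804 / 12 = 8.123 MeV

8.123 MeV/nucleon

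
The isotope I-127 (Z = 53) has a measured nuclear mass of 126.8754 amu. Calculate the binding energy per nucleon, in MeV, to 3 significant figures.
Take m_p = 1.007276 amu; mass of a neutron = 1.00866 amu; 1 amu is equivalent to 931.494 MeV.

8.44 MeV/nucleon

Total constituent mass: 53 × 1.007276 + 74 × 1.00866 = 128.026468 amu
The mass defect is 128.026468 − 126.8754 = 1.151068 amu.
Binding energy = Δm·c² = 1.151068 × 931.494 MeV/amu = 1072.21 MeV
BE/A = 1072.21 MeV / 127 = 8.443 MeV/nucleon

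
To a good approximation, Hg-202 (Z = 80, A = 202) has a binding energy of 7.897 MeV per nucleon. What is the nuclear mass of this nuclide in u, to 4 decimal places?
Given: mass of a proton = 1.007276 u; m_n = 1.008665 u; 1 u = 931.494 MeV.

201.9267 u

Total binding energy = 202 × 7.897 = 1595.194 MeV
Mass defect = 1595.194 MeV / (931.494 MeV/u) = 1.712511 u
Constituent mass = 80(1.007276) + 122(1.008665) = 203.639210 u
Nuclear mass = 203.639210 − 1.712511 = 201.926699 u ≈ 201.9267 u (to 4 decimal places)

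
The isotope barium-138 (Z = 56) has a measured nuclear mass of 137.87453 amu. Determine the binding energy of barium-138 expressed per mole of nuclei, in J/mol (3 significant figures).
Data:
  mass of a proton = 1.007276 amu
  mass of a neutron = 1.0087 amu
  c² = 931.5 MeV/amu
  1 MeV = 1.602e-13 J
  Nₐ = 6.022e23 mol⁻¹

1.12e+14 J/mol

Z = 56, so N = A − Z = 138 − 56 = 82.
Total constituent mass: 56 × 1.007276 + 82 × 1.0087 = 139.120856 amu
Δm = 139.120856 − 137.87453 = 1.246326 amu
Binding energy = Δm·c² = 1.246326 × 931.5 MeV/amu = 1160.95 MeV
Per nucleus in joules: 1160.95 MeV × 1.602e-13 J/MeV = 1.8598e-10 J
Per mole: 1.8598e-10 J × 6.022e23 mol⁻¹ = 1.1200e+14 J/mol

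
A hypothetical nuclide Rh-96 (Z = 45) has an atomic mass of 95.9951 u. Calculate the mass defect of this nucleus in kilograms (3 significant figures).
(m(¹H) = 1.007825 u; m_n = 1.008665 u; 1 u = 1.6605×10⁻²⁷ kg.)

The nucleus contains 45 protons and 96 − 45 = 51 neutrons.
Σm = 45·m(¹H) + 51·m_n = 45.352125 + 51.441915 = 96.794040 u
The mass defect is 96.794040 − 95.9951 = 0.798940 u.
In SI units: 0.798940 u × 1.6605×10⁻²⁷ kg/u = 1.3266e-27 kg

1.33e-27 kg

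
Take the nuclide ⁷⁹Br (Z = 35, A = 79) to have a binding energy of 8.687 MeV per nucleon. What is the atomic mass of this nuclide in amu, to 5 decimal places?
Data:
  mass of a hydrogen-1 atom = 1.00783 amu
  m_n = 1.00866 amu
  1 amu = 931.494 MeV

Total binding energy = 79 × 8.687 = 686.273 MeV
Mass defect = 686.273 MeV / (931.494 MeV/amu) = 0.7367444 amu
Constituent mass = 35(1.00783) + 44(1.00866) = 79.65509 amu
Atomic mass = 79.65509 − 0.7367444 = 78.9183456 amu ≈ 78.91835 amu (to 5 decimal places)

78.91835 amu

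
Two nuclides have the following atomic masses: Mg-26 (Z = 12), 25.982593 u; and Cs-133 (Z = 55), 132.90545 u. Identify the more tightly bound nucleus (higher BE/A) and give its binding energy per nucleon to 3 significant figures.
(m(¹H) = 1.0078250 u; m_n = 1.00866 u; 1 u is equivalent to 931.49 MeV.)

Cs-133; 8.41 MeV/nucleon

Mg-26: Σm = 12(1.0078250) + 14(1.00866) = 26.2151400 u; Δm = 0.2325470 u; E_B = 216.615 MeV; E_B/A = 8.331 MeV
Cs-133: Σm = 55(1.0078250) + 78(1.00866) = 134.1058550 u; Δm = 1.2004050 u; E_B = 1118.17 MeV; E_B/A = 8.407 MeV
Cs-133 has the higher binding energy per nucleon, so it is the more tightly bound nucleus.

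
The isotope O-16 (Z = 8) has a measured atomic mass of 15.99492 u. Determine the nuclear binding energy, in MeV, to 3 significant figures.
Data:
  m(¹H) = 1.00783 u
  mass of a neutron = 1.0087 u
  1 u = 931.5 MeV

128 MeV

Z = 8, so N = A − Z = 16 − 8 = 8.
Mass of separated nucleons = 8(1.00783) + 8(1.0087) = 8.06264 + 8.0696 = 16.13224 u
The mass defect is 16.13224 − 15.99492 = 0.13732 u.
E_B = 0.13732 × 931.5 = 127.914 MeV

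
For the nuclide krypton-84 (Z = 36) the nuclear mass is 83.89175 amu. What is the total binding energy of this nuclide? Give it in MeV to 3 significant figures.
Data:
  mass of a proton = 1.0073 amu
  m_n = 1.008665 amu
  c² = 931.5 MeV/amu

733 MeV

With 36 protons and 48 neutrons (A = 84):
Total constituent mass: 36 × 1.0073 + 48 × 1.008665 = 84.678720 amu
Mass defect Δm = 84.678720 − 83.89175 = 0.786970 amu
Converting to energy: 0.786970 amu × 931.5 MeV/amu = 733.063 MeV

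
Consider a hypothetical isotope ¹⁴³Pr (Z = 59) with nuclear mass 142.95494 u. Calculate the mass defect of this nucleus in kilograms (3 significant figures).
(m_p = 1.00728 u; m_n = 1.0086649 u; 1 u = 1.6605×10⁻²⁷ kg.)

2.00e-27 kg

With 59 protons and 84 neutrons (A = 143):
Mass of separated nucleons = 59(1.00728) + 84(1.0086649) = 59.42952 + 84.7278516 = 144.1573716 u
The mass defect is 144.1573716 − 142.95494 = 1.2024316 u.
In SI units: 1.2024316 u × 1.6605×10⁻²⁷ kg/u = 1.9966e-27 kg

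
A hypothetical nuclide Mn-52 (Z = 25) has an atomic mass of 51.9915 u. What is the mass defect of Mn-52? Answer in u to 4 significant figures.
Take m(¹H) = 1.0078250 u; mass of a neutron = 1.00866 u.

The nucleus contains 25 protons and 52 − 25 = 27 neutrons.
Total constituent mass: 25 × 1.0078250 + 27 × 1.00866 = 52.4294450 u
Mass defect Δm = 52.4294450 − 51.9915 = 0.4379450 u

0.4379 u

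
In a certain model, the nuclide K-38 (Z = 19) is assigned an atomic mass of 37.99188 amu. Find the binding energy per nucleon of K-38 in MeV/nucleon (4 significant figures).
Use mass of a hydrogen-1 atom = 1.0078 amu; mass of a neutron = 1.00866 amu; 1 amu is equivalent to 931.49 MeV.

7.865 MeV/nucleon

Σm = 19·m(¹H) + 19·m_n = 19.1482 + 19.16454 = 38.31274 amu
Δm = 38.31274 − 37.99188 = 0.32086 amu
Binding energy = Δm·c² = 0.32086 × 931.49 MeV/amu = 298.878 MeV
Per nucleon: 298.878 / 38 = 7.865 MeV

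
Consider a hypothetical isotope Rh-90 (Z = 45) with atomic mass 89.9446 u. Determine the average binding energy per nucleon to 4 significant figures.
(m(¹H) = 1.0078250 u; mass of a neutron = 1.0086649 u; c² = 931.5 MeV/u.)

8.254 MeV/nucleon

Σm = 45·m(¹H) + 45·m_n = 45.3521250 + 45.3899205 = 90.7420455 u
Mass defect Δm = 90.7420455 − 89.9446 = 0.7974455 u
E_B = 0.7974455 × 931.5 = 742.820 MeV
BE/A = 742.820 MeV / 90 = 8.254 MeV/nucleon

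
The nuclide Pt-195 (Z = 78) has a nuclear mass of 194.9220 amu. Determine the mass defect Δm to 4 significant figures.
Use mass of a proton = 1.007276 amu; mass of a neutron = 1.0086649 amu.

1.659 amu

With 78 protons and 117 neutrons (A = 195):
Total constituent mass: 78 × 1.007276 + 117 × 1.0086649 = 196.5813213 amu
The mass defect is 196.5813213 − 194.9220 = 1.6593213 amu.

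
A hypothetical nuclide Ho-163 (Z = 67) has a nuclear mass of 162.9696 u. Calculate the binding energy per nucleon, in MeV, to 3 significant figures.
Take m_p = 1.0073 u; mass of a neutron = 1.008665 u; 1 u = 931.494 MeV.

With 67 protons and 96 neutrons (A = 163):
Σm = 67·m_p + 96·m_n = 67.4891 + 96.831840 = 164.320940 u
Δm = 164.320940 − 162.9696 = 1.351340 u
E_B = 1.351340 × 931.494 = 1258.765 MeV
Per nucleon: 1258.765 / 163 = 7.722 MeV

7.72 MeV/nucleon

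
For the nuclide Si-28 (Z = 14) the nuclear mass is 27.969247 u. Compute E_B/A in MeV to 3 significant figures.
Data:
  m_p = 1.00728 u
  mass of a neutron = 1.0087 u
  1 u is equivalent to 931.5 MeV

8.47 MeV/nucleon

Σm = 14·m_p + 14·m_n = 14.10192 + 14.1218 = 28.22372 u
The mass defect is 28.22372 − 27.969247 = 0.254473 u.
E_B = 0.254473 × 931.5 = 237.042 MeV
BE/A = 237.042 MeV / 28 = 8.466 MeV/nucleon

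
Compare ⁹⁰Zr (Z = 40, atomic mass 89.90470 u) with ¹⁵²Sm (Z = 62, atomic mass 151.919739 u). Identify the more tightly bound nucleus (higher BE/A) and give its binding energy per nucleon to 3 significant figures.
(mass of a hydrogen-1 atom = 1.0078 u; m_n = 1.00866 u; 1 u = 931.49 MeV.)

⁹⁰Zr; 8.70 MeV/nucleon

⁹⁰Zr: Σm = 40(1.0078) + 50(1.00866) = 90.74500 u; Δm = 0.84030 u; E_B = 782.73 MeV; E_B/A = 8.697 MeV
¹⁵²Sm: Σm = 62(1.0078) + 90(1.00866) = 153.26300 u; Δm = 1.343261 u; E_B = 1251.2 MeV; E_B/A = 8.232 MeV
⁹⁰Zr has the higher binding energy per nucleon, so it is the more tightly bound nucleus.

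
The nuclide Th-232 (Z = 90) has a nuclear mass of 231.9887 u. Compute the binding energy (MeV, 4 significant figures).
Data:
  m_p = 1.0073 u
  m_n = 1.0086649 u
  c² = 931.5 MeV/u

The nucleus contains 90 protons and 232 − 90 = 142 neutrons.
Total constituent mass: 90 × 1.0073 + 142 × 1.0086649 = 233.8874158 u
The mass defect is 233.8874158 − 231.9887 = 1.8987158 u.
Binding energy = Δm·c² = 1.8987158 × 931.5 MeV/u = 1768.65 MeV

1769 MeV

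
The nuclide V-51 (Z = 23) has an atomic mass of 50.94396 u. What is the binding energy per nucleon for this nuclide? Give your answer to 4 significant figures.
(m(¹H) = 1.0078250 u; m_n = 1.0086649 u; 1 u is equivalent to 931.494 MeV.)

8.742 MeV/nucleon

The nucleus contains 23 protons and 51 − 23 = 28 neutrons.
Total constituent mass: 23 × 1.0078250 + 28 × 1.0086649 = 51.4225922 u
Mass defect Δm = 51.4225922 − 50.94396 = 0.4786322 u
Binding energy = Δm·c² = 0.4786322 × 931.494 MeV/u = 445.843 MeV
BE/A = 445.843 MeV / 51 = 8.742 MeV/nucleon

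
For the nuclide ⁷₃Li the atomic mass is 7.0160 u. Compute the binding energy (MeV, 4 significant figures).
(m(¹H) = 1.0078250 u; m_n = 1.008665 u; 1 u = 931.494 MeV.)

39.25 MeV

The nucleus contains 3 protons and 7 − 3 = 4 neutrons.
Σm = 3·m(¹H) + 4·m_n = 3.0234750 + 4.034660 = 7.0581350 u
Mass defect Δm = 7.0581350 − 7.0160 = 0.0421350 u
Converting to energy: 0.0421350 u × 931.494 MeV/u = 39.2485 MeV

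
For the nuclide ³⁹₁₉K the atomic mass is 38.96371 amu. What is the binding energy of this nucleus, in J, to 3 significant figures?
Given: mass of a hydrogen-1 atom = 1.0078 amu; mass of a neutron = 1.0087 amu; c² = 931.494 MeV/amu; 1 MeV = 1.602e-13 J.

5.35e-11 J

Total constituent mass: 19 × 1.0078 + 20 × 1.0087 = 39.3222 amu
Mass defect Δm = 39.3222 − 38.96371 = 0.35849 amu
Converting to energy: 0.35849 amu × 931.494 MeV/amu = 333.931 MeV
In joules: 333.931 MeV × 1.602e-13 J/MeV = 5.3496e-11 J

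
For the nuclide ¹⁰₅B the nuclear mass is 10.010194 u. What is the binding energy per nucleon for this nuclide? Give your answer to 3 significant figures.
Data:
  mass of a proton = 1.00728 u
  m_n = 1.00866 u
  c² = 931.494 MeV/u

6.47 MeV/nucleon

Total constituent mass: 5 × 1.00728 + 5 × 1.00866 = 10.07970 u
The mass defect is 10.07970 − 10.010194 = 0.069506 u.
Converting to energy: 0.069506 u × 931.494 MeV/u = 64.7444 MeV
Per nucleon: 64.7444 / 10 = 6.474 MeV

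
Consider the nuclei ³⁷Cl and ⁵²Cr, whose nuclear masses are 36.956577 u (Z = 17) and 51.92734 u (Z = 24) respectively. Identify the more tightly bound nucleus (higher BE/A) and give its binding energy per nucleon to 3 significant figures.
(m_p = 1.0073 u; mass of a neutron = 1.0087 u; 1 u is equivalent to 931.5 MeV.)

³⁷Cl: Σm = 17(1.0073) + 20(1.0087) = 37.2981 u; Δm = 0.341523 u; E_B = 318.13 MeV; E_B/A = 8.598 MeV
⁵²Cr: Σm = 24(1.0073) + 28(1.0087) = 52.4188 u; Δm = 0.49146 u; E_B = 457.79 MeV; E_B/A = 8.804 MeV
⁵²Cr has the higher binding energy per nucleon, so it is the more tightly bound nucleus.

⁵²Cr; 8.80 MeV/nucleon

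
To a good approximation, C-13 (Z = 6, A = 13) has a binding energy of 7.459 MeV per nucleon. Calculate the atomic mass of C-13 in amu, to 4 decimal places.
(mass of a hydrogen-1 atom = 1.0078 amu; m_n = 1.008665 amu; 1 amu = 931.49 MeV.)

Total binding energy = 13 × 7.459 = 96.967 MeV
Mass defect = 96.967 MeV / (931.49 MeV/amu) = 0.104099 amu
Constituent mass = 6(1.0078) + 7(1.008665) = 13.107455 amu
Atomic mass = 13.107455 − 0.104099 = 13.003356 amu ≈ 13.0034 amu (to 4 decimal places)

13.0034 amu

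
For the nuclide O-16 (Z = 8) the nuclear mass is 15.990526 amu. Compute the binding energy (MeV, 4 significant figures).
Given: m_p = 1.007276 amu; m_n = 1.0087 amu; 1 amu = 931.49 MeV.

The nucleus contains 8 protons and 16 − 8 = 8 neutrons.
Mass of separated nucleons = 8(1.007276) + 8(1.0087) = 8.058208 + 8.0696 = 16.127808 amu
Mass defect Δm = 16.127808 − 15.990526 = 0.137282 amu
Binding energy = Δm·c² = 0.137282 × 931.49 MeV/amu = 127.877 MeV

127.9 MeV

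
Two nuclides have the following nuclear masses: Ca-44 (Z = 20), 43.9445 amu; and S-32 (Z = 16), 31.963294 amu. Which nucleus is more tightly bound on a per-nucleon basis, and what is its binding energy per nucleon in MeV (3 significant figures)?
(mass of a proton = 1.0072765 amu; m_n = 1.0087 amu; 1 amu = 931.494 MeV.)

Ca-44; 8.68 MeV/nucleon

Ca-44: Σm = 20(1.0072765) + 24(1.0087) = 44.3543300 amu; Δm = 0.4098300 amu; E_B = 381.75 MeV; E_B/A = 8.676 MeV
S-32: Σm = 16(1.0072765) + 16(1.0087) = 32.2556240 amu; Δm = 0.2923300 amu; E_B = 272.30 MeV; E_B/A = 8.509 MeV
Ca-44 has the higher binding energy per nucleon, so it is the more tightly bound nucleus.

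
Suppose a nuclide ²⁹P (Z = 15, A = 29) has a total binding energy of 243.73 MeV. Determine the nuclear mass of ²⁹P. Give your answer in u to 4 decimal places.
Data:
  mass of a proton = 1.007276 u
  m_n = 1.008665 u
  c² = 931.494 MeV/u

Mass defect = 243.73 MeV / (931.494 MeV/u) = 0.261655 u
Constituent mass = 15(1.007276) + 14(1.008665) = 29.230450 u
Nuclear mass = 29.230450 − 0.261655 = 28.968795 u ≈ 28.9688 u (to 4 decimal places)

28.9688 u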